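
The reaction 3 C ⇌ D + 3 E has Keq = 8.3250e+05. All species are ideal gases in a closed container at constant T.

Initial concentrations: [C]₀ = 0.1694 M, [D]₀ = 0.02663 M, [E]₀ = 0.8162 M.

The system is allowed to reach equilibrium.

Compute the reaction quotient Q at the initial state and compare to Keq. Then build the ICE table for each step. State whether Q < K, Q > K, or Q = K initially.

Q₀ = 2.979 vs Keq = 8.3250e+05 ⇒ Q<K, forward
Step 1:
                    C           D           E
  init         0.1694     0.02663      0.8162
  Δ           -0.1649     0.05496      0.1649
  eq         0.004523     0.08159      0.9811
  solve Keq expr → x = 0.05496; check Q = 8.3250e+05

Q₀ = 2.979; Q < K (proceeds forward)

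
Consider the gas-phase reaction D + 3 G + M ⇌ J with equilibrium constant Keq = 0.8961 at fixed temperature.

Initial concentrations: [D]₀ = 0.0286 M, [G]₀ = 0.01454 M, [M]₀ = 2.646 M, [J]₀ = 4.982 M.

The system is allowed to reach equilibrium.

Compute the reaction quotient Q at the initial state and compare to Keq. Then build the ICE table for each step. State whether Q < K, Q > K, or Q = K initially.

Q₀ = 2.1417e+07; Q > K (proceeds reverse)

Q₀ = 2.1417e+07 vs Keq = 0.8961 ⇒ Q>K, reverse
Step 1:
                  D         G         M         J
  I          0.0286   0.01454     2.646     4.982
  C          0.4831     1.449    0.4831   -0.4831
  E          0.5117     1.464     3.129     4.499
  solve Keq expr → x = -0.4831; check Q = 0.8961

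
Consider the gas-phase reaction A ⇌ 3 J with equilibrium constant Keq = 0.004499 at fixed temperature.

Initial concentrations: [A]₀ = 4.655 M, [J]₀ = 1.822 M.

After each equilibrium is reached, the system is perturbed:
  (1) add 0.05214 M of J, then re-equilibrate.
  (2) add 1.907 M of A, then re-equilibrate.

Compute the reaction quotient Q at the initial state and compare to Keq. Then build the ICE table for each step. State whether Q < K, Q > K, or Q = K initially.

Q₀ = 1.299; Q > K (proceeds reverse)

Q₀ = 1.299 vs Keq = 0.004499 ⇒ Q>K, reverse
Step 1:
                    A           J
  Initial       4.655       1.822
  Change       0.5122      -1.537
  Equil         5.167      0.2854
  solve Keq expr → x = -0.5122; check Q = 0.004499
Then add 0.05214 M of J.
Step 2:
                    A           J
  Initial       5.167      0.3375
  Change      0.01727    -0.05182
  Equil         5.184      0.2857
  solve Keq expr → x = -0.01727; check Q = 0.004499
Then add 1.907 M of A.
Step 3:
                    A           J
  Initial       7.091      0.2857
  Change     -0.01043     0.03129
  Equil         7.081       0.317
  solve Keq expr → x = 0.01043; check Q = 0.004499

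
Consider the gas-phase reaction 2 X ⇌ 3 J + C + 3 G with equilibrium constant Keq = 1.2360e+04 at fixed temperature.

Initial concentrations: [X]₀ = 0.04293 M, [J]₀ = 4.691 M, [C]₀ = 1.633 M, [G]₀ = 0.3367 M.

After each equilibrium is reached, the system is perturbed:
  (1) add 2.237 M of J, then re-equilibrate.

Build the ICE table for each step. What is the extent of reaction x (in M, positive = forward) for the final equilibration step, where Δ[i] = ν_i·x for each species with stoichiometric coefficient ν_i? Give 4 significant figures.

x = -0.00782 M

Q₀ = 3491 vs Keq = 1.2360e+04 ⇒ Q<K, forward
Step 1:
                   X          J          C          G
  I          0.04293      4.691      1.633     0.3367
  C         -0.01717    0.02575   0.008584    0.02575
  E          0.02576      4.717      1.642     0.3625
  solve Keq expr → x = 0.008584; check Q = 1.2360e+04
Then add 2.237 M of J.
Step 2:
                   X          J          C          G
  I          0.02576      6.954      1.642     0.3625
  C          0.01564   -0.02346   -0.00782   -0.02346
  E           0.0414       6.93      1.634      0.339
  solve Keq expr → x = -0.00782; check Q = 1.2360e+04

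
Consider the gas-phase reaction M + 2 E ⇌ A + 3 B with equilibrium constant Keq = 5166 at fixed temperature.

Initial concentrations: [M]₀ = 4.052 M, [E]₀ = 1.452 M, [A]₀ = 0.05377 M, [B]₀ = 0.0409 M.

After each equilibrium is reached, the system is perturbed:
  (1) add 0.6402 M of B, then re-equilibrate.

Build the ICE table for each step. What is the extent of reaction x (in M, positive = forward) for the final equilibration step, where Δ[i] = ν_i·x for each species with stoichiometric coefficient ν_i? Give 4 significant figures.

x = -0.004889 M

Q₀ = 4.3063e-07 vs Keq = 5166 ⇒ Q<K, forward
Step 1:
                    M           E           A           B
  I             4.052       1.452     0.05377      0.0409
  C           -0.7152       -1.43      0.7152       2.146
  E             3.337     0.02159       0.769       2.187
  solve Keq expr → x = 0.7152; check Q = 5166
Then add 0.6402 M of B.
Step 2:
                    M           E           A           B
  I             3.337     0.02159       0.769       2.827
  C          0.004889    0.009778   -0.004889    -0.01467
  E             3.342     0.03137      0.7641       2.812
  solve Keq expr → x = -0.004889; check Q = 5166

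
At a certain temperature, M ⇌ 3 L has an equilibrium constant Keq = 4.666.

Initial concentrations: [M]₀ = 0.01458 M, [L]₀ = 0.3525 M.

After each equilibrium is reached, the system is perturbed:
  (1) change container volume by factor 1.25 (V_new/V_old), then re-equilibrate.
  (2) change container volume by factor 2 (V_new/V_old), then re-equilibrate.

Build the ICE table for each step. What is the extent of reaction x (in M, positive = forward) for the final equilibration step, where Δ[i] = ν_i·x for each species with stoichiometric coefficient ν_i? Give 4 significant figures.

x = 0.00207 M

Q₀ = 3.004 vs Keq = 4.666 ⇒ Q<K, forward
Step 1:
                   M          L
  I          0.01458     0.3525
  C         -0.00416    0.01248
  E          0.01042      0.365
  solve Keq expr → x = 0.00416; check Q = 4.666
Then change container volume by factor 1.25 (V_new/V_old).
Step 2:
                   M          L
  I         0.008336      0.292
  C        -0.002567   0.007702
  E         0.005768     0.2997
  solve Keq expr → x = 0.002567; check Q = 4.666
Then change container volume by factor 2 (V_new/V_old).
Step 3:
                   M          L
  I         0.002884     0.1498
  C         -0.00207   0.006209
  E       8.1446e-04     0.1561
  solve Keq expr → x = 0.00207; check Q = 4.666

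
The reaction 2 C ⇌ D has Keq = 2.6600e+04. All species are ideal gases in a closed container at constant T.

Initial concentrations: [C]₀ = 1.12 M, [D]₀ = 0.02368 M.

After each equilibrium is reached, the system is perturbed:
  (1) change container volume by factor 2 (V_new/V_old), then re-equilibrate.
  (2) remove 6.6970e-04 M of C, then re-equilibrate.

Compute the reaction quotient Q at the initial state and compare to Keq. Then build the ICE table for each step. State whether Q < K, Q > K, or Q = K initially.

Q₀ = 0.01888 vs Keq = 2.6600e+04 ⇒ Q<K, forward
Step 1:
                  C         D
  init         1.12   0.02368
  Δ          -1.115    0.5577
  eq       0.004675    0.5813
  solve Keq expr → x = 0.5577; check Q = 2.6600e+04
Then change container volume by factor 2 (V_new/V_old).
Step 2:
                  C         D
  init     0.002337    0.2907
  Δ       9.6546e-04 -4.8273e-04
  eq       0.003303    0.2902
  solve Keq expr → x = -4.8273e-04; check Q = 2.6600e+04
Then remove 6.6970e-04 M of C.
Step 3:
                  C         D
  init     0.002633    0.2902
  Δ       6.6780e-04 -3.3390e-04
  eq       0.003301    0.2899
  solve Keq expr → x = -3.3390e-04; check Q = 2.6600e+04

Q₀ = 0.01888; Q < K (proceeds forward)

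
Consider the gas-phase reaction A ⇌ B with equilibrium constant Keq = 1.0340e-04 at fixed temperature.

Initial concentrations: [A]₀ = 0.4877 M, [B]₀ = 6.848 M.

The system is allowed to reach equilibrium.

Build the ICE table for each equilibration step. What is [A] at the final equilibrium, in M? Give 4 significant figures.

Q₀ = 14.04 vs Keq = 1.0340e-04 ⇒ Q>K, reverse
Step 1:
                  A         B
  init       0.4877     6.848
  Δ           6.847    -6.847
  eq          7.335 7.5843e-04
  solve Keq expr → x = -6.847; check Q = 1.0340e-04

[A]_eq = 7.335 M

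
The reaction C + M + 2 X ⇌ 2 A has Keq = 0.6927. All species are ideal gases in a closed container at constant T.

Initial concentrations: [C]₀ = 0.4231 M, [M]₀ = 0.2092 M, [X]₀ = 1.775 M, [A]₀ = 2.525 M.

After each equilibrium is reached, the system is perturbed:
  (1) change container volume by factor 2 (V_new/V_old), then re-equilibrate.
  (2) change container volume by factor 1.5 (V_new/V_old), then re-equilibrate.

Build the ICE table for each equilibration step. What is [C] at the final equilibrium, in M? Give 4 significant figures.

[C]_eq = 0.3968 M

Q₀ = 22.86 vs Keq = 0.6927 ⇒ Q>K, reverse
Step 1:
                   C          M          X          A
  Initial     0.4231     0.2092      1.775      2.525
  Change      0.4383     0.4383     0.8767    -0.8767
  Equil       0.8614     0.6475      2.652      1.648
  solve Keq expr → x = -0.4383; check Q = 0.6927
Then change container volume by factor 2 (V_new/V_old).
Step 2:
                   C          M          X          A
  Initial     0.4307     0.3238      1.326     0.8242
  Change      0.1054     0.1054     0.2107    -0.2107
  Equil       0.5361     0.4291      1.537     0.6134
  solve Keq expr → x = -0.1054; check Q = 0.6927
Then change container volume by factor 1.5 (V_new/V_old).
Step 3:
                   C          M          X          A
  Initial     0.3574     0.2861      1.024     0.4089
  Change     0.03945    0.03945    0.07889   -0.07889
  Equil       0.3968     0.3255      1.103       0.33
  solve Keq expr → x = -0.03945; check Q = 0.6927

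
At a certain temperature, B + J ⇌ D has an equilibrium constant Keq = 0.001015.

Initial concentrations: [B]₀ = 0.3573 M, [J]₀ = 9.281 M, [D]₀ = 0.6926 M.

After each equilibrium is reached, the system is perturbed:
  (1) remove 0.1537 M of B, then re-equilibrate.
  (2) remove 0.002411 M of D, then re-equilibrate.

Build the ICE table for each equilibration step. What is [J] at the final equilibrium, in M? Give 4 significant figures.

Q₀ = 0.2089 vs Keq = 0.001015 ⇒ Q>K, reverse
Step 1:
                   B          J          D
  Initial     0.3573      9.281     0.6926
  Change      0.6821     0.6821    -0.6821
  Equil        1.039      9.963    0.01051
  solve Keq expr → x = -0.6821; check Q = 0.001015
Then remove 0.1537 M of B.
Step 2:
                   B          J          D
  Initial     0.8857      9.963    0.01051
  Change    0.001537   0.001537  -0.001537
  Equil       0.8872      9.965   0.008973
  solve Keq expr → x = -0.001537; check Q = 0.001015
Then remove 0.002411 M of D.
Step 3:
                   B          J          D
  Initial     0.8872      9.965   0.006562
  Change   -0.002385  -0.002385   0.002385
  Equil       0.8848      9.962   0.008947
  solve Keq expr → x = 0.002385; check Q = 0.001015

[J]_eq = 9.962 M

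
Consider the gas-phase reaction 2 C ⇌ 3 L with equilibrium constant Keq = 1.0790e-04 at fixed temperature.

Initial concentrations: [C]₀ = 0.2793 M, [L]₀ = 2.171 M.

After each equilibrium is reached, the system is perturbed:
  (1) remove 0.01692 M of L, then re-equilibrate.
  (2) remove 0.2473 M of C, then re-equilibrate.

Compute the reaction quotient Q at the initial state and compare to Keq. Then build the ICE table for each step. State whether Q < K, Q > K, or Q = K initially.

Q₀ = 131.2; Q > K (proceeds reverse)

Q₀ = 131.2 vs Keq = 1.0790e-04 ⇒ Q>K, reverse
Step 1:
                   C          L
  Initial     0.2793      2.171
  Change       1.402     -2.104
  Equil        1.682    0.06733
  solve Keq expr → x = -0.7012; check Q = 1.0790e-04
Then remove 0.01692 M of L.
Step 2:
                   C          L
  Initial      1.682    0.05041
  Change    -0.01108    0.01662
  Equil        1.671    0.06703
  solve Keq expr → x = 0.005541; check Q = 1.0790e-04
Then remove 0.2473 M of C.
Step 3:
                   C          L
  Initial      1.423    0.06703
  Change    0.004443  -0.006664
  Equil        1.428    0.06037
  solve Keq expr → x = -0.002221; check Q = 1.0790e-04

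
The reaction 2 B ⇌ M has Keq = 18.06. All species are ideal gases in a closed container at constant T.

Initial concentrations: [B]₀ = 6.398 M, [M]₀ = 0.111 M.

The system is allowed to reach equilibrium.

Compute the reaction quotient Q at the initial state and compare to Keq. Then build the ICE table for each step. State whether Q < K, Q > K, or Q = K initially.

Q₀ = 0.002712 vs Keq = 18.06 ⇒ Q<K, forward
Step 1:
                    B           M
  I             6.398       0.111
  C            -5.984       2.992
  E            0.4145       3.103
  solve Keq expr → x = 2.992; check Q = 18.06

Q₀ = 0.002712; Q < K (proceeds forward)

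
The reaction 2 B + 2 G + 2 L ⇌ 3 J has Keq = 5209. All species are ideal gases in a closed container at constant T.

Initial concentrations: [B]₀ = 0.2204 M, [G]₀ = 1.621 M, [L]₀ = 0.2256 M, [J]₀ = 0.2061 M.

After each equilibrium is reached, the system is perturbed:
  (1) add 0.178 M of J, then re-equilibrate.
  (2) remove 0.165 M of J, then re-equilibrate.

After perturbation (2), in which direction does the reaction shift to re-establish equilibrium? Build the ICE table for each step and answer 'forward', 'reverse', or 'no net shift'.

Q₀ = 1.348 vs Keq = 5209 ⇒ Q<K, forward
Step 1:
                   B          G          L          J
  I           0.2204      1.621     0.2256     0.2061
  C          -0.1685    -0.1685    -0.1685     0.2527
  E          0.05191      1.453    0.05711     0.4588
  solve Keq expr → x = 0.08424; check Q = 5209
Then add 0.178 M of J.
Step 2:
                   B          G          L          J
  I          0.05191      1.453    0.05711     0.6368
  C          0.01322    0.01322    0.01322   -0.01984
  E          0.06514      1.466    0.07034      0.617
  solve Keq expr → x = -0.006612; check Q = 5209
Then remove 0.165 M of J.
Step 3:
                   B          G          L          J
  I          0.06514      1.466    0.07034      0.452
  C         -0.01222   -0.01222   -0.01222    0.01834
  E          0.05291      1.454    0.05811     0.4703
  solve Keq expr → x = 0.006112; check Q = 5209

Direction: forward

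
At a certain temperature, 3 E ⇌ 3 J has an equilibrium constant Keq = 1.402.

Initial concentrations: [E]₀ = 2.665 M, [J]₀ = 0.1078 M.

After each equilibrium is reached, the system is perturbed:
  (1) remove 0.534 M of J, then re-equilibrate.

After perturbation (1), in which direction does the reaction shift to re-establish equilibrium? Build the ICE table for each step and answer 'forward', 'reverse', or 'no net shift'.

Q₀ = 6.6186e-05 vs Keq = 1.402 ⇒ Q<K, forward
Step 1:
                    E           J
  I             2.665      0.1078
  C            -1.357       1.357
  E             1.308       1.464
  solve Keq expr → x = 0.4522; check Q = 1.402
Then remove 0.534 M of J.
Step 2:
                    E           J
  I             1.308      0.9304
  C            -0.252       0.252
  E             1.056       1.182
  solve Keq expr → x = 0.08399; check Q = 1.402

Direction: forward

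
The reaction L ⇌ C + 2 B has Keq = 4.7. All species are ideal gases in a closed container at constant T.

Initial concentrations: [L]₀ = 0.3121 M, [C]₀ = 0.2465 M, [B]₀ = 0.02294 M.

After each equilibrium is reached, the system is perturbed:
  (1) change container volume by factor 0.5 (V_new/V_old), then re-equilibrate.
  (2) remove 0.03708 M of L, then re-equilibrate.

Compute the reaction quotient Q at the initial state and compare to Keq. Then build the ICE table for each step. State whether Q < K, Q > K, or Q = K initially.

Q₀ = 4.1563e-04; Q < K (proceeds forward)

Q₀ = 4.1563e-04 vs Keq = 4.7 ⇒ Q<K, forward
Step 1:
                   L          C          B
  I           0.3121     0.2465    0.02294
  C          -0.2755     0.2755      0.551
  E          0.03659      0.522      0.574
  solve Keq expr → x = 0.2755; check Q = 4.7
Then change container volume by factor 0.5 (V_new/V_old).
Step 2:
                   L          C          B
  I          0.07318      1.044      1.148
  C           0.1038    -0.1038    -0.2075
  E           0.1769     0.9403     0.9404
  solve Keq expr → x = -0.1038; check Q = 4.7
Then remove 0.03708 M of L.
Step 3:
                   L          C          B
  I           0.1398     0.9403     0.9404
  C          0.01941   -0.01941   -0.03883
  E           0.1593     0.9209     0.9016
  solve Keq expr → x = -0.01941; check Q = 4.7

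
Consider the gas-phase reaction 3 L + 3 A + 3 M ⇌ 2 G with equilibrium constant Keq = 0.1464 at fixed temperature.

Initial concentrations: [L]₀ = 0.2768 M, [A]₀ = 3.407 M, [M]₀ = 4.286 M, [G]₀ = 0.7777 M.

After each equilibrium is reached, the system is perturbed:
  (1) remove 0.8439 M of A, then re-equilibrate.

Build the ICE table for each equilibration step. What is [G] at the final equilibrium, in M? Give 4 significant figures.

Q₀ = 0.009159 vs Keq = 0.1464 ⇒ Q<K, forward
Step 1:
                   L          A          M          G
  init        0.2768      3.407      4.286     0.7777
  Δ           -0.148     -0.148     -0.148    0.09864
  eq          0.1288      3.259      4.138     0.8763
  solve Keq expr → x = 0.04932; check Q = 0.1464
Then remove 0.8439 M of A.
Step 2:
                   L          A          M          G
  init        0.1288      2.415      4.138     0.8763
  Δ          0.03757    0.03757    0.03757   -0.02505
  eq          0.1664      2.453      4.176     0.8513
  solve Keq expr → x = -0.01252; check Q = 0.1464

[G]_eq = 0.8513 M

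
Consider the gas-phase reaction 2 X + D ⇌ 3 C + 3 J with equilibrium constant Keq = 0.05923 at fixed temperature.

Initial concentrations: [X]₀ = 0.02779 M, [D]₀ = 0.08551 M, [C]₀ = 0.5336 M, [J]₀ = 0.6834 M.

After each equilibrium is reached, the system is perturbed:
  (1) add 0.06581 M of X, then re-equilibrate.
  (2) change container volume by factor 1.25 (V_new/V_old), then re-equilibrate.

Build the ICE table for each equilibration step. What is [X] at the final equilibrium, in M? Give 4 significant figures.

Q₀ = 734.3 vs Keq = 0.05923 ⇒ Q>K, reverse
Step 1:
                  X         D         C         J
  init      0.02779   0.08551    0.5336    0.6834
  Δ          0.2054    0.1027   -0.3081   -0.3081
  eq         0.2332    0.1882    0.2255    0.3753
  solve Keq expr → x = -0.1027; check Q = 0.05923
Then add 0.06581 M of X.
Step 2:
                  X         D         C         J
  init        0.299    0.1882    0.2255    0.3753
  Δ         -0.0123 -0.006151   0.01845   0.01845
  eq         0.2867    0.1821     0.244    0.3938
  solve Keq expr → x = 0.006151; check Q = 0.05923
Then change container volume by factor 1.25 (V_new/V_old).
Step 3:
                  X         D         C         J
  init       0.2294    0.1456    0.1952     0.315
  Δ        -0.01387 -0.006936   0.02081   0.02081
  eq         0.2155    0.1387     0.216    0.3358
  solve Keq expr → x = 0.006936; check Q = 0.05923

[X]_eq = 0.2155 M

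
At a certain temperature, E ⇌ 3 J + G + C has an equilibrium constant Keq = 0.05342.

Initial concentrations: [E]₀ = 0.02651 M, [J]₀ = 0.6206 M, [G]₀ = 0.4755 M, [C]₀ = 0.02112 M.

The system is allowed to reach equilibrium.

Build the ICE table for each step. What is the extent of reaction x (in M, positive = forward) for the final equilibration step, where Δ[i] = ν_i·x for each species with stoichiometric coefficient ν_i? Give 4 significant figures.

x = -0.005007 M

Q₀ = 0.09055 vs Keq = 0.05342 ⇒ Q>K, reverse
Step 1:
                  E         J         G         C
  init      0.02651    0.6206    0.4755   0.02112
  Δ        0.005007  -0.01502 -0.005007 -0.005007
  eq        0.03152    0.6056    0.4705   0.01611
  solve Keq expr → x = -0.005007; check Q = 0.05342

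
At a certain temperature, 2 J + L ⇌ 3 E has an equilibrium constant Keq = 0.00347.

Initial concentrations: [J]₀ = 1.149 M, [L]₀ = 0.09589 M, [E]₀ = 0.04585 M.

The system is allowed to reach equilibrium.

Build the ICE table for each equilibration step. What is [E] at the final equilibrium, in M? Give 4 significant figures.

Q₀ = 7.6139e-04 vs Keq = 0.00347 ⇒ Q<K, forward
Step 1:
                  J         L         E
  I           1.149   0.09589   0.04585
  C        -0.01796 -0.008982   0.02695
  E           1.131   0.08691    0.0728
  solve Keq expr → x = 0.008982; check Q = 0.00347

[E]_eq = 0.0728 M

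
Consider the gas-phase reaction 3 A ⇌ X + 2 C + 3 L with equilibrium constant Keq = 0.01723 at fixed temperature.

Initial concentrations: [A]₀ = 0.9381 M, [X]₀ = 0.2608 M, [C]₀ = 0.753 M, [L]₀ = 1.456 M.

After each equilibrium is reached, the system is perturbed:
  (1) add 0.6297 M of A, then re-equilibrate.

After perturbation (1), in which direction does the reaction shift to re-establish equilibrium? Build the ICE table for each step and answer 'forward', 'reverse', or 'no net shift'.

Q₀ = 0.5529 vs Keq = 0.01723 ⇒ Q>K, reverse
Step 1:
                   A          X          C          L
  I           0.9381     0.2608      0.753      1.456
  C           0.3854    -0.1285     -0.257    -0.3854
  E            1.324     0.1323      0.496      1.071
  solve Keq expr → x = -0.1285; check Q = 0.01723
Then add 0.6297 M of A.
Step 2:
                   A          X          C          L
  I            1.953     0.1323      0.496      1.071
  C          -0.1314     0.0438    0.08761     0.1314
  E            1.822     0.1761     0.5836      1.202
  solve Keq expr → x = 0.0438; check Q = 0.01723

Direction: forward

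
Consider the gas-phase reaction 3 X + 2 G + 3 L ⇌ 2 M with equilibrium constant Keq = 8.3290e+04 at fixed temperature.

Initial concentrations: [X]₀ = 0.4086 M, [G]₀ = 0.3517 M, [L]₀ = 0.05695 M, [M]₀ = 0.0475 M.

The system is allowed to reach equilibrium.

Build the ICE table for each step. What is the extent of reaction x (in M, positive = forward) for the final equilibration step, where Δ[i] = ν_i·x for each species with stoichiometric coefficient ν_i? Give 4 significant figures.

Q₀ = 1448 vs Keq = 8.3290e+04 ⇒ Q<K, forward
Step 1:
                   X          G          L          M
  I           0.4086     0.3517    0.05695     0.0475
  C         -0.03492   -0.02328   -0.03492    0.02328
  E           0.3737     0.3284    0.02203    0.07078
  solve Keq expr → x = 0.01164; check Q = 8.3290e+04

x = 0.01164 M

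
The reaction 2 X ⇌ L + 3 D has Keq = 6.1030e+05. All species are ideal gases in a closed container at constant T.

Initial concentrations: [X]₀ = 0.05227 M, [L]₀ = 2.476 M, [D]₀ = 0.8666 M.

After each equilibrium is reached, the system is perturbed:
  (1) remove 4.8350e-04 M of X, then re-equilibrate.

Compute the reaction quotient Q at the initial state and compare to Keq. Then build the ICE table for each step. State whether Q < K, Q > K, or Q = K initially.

Q₀ = 589.8 vs Keq = 6.1030e+05 ⇒ Q<K, forward
Step 1:
                   X          L          D
  init       0.05227      2.476     0.8666
  Δ         -0.05042    0.02521    0.07563
  eq        0.001852      2.501     0.9422
  solve Keq expr → x = 0.02521; check Q = 6.1030e+05
Then remove 4.8350e-04 M of X.
Step 2:
                   X          L          D
  init      0.001368      2.501     0.9422
  Δ       4.8128e-04 -2.4064e-04 -7.2193e-04
  eq        0.001849      2.501     0.9415
  solve Keq expr → x = -2.4064e-04; check Q = 6.1030e+05

Q₀ = 589.8; Q < K (proceeds forward)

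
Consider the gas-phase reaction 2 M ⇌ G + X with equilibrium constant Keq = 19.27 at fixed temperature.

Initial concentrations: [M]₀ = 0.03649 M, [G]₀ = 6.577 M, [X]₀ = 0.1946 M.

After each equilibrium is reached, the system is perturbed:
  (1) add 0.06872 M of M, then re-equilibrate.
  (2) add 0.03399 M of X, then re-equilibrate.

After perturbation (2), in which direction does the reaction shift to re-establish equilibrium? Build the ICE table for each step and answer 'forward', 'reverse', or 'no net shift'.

Q₀ = 961.2 vs Keq = 19.27 ⇒ Q>K, reverse
Step 1:
                    M           G           X
  init        0.03649       6.577      0.1946
  Δ            0.1601    -0.08003    -0.08003
  eq           0.1965       6.497      0.1146
  solve Keq expr → x = -0.08003; check Q = 19.27
Then add 0.06872 M of M.
Step 2:
                    M           G           X
  init         0.2653       6.497      0.1146
  Δ          -0.04851     0.02426     0.02426
  eq           0.2168       6.521      0.1388
  solve Keq expr → x = 0.02426; check Q = 19.27
Then add 0.03399 M of X.
Step 3:
                    M           G           X
  init         0.2168       6.521      0.1728
  Δ           0.01839   -0.009197   -0.009197
  eq           0.2351       6.512      0.1636
  solve Keq expr → x = -0.009197; check Q = 19.27

Direction: reverse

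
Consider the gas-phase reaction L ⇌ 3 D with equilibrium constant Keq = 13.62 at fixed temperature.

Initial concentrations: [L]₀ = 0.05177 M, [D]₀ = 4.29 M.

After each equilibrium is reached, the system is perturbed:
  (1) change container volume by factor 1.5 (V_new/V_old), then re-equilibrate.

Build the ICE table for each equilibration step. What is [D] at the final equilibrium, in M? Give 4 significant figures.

[D]_eq = 1.761 M

Q₀ = 1525 vs Keq = 13.62 ⇒ Q>K, reverse
Step 1:
                  L         D
  init      0.05177      4.29
  Δ          0.7047    -2.114
  eq         0.7564     2.176
  solve Keq expr → x = -0.7047; check Q = 13.62
Then change container volume by factor 1.5 (V_new/V_old).
Step 2:
                  L         D
  init       0.5043     1.451
  Δ         -0.1034    0.3102
  eq         0.4009     1.761
  solve Keq expr → x = 0.1034; check Q = 13.62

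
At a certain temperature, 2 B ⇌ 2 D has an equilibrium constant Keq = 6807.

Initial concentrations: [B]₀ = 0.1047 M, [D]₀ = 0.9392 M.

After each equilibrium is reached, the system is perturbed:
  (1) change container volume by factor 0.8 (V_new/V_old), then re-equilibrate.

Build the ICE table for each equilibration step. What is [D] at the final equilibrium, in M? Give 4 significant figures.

Q₀ = 80.47 vs Keq = 6807 ⇒ Q<K, forward
Step 1:
                    B           D
  init         0.1047      0.9392
  Δ           -0.0922      0.0922
  eq           0.0125       1.031
  solve Keq expr → x = 0.0461; check Q = 6807
Then change container volume by factor 0.8 (V_new/V_old).
Step 2:
                    B           D
  init        0.01563       1.289
  Δ                 0           0
  eq          0.01563       1.289
  solve Keq expr → x = 0; check Q = 6807

[D]_eq = 1.289 M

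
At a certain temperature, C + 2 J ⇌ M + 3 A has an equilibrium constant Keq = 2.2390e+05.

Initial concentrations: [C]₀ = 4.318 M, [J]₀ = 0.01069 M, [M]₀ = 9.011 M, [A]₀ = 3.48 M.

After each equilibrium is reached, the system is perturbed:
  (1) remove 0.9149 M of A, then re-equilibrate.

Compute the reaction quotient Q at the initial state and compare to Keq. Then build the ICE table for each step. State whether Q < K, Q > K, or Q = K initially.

Q₀ = 7.6961e+05; Q > K (proceeds reverse)

Q₀ = 7.6961e+05 vs Keq = 2.2390e+05 ⇒ Q>K, reverse
Step 1:
                    C           J           M           A
  init          4.318     0.01069       9.011        3.48
  Δ          0.004499    0.008999   -0.004499     -0.0135
  eq            4.322     0.01969       9.007       3.467
  solve Keq expr → x = -0.004499; check Q = 2.2390e+05
Then remove 0.9149 M of A.
Step 2:
                    C           J           M           A
  init          4.322     0.01969       9.007       2.552
  Δ         -0.003584   -0.007169    0.003584     0.01075
  eq            4.319     0.01252        9.01       2.562
  solve Keq expr → x = 0.003584; check Q = 2.2390e+05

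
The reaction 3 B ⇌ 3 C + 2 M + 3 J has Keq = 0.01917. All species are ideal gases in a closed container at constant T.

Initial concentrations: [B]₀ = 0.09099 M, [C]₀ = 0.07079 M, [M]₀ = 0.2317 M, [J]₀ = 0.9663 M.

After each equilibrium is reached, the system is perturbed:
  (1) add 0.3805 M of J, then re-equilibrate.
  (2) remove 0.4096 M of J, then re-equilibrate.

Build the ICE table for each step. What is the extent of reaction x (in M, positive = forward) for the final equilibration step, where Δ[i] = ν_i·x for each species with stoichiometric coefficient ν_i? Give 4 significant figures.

Q₀ = 0.02281 vs Keq = 0.01917 ⇒ Q>K, reverse
Step 1:
                    B           C           M           J
  I           0.09099     0.07079      0.2317      0.9663
  C          0.002058   -0.002058   -0.001372   -0.002058
  E           0.09305     0.06873      0.2303      0.9642
  solve Keq expr → x = -6.8587e-04; check Q = 0.01917
Then add 0.3805 M of J.
Step 2:
                    B           C           M           J
  I           0.09305     0.06873      0.2303       1.345
  C           0.01156    -0.01156   -0.007708    -0.01156
  E            0.1046     0.05717      0.2226       1.333
  solve Keq expr → x = -0.003854; check Q = 0.01917
Then remove 0.4096 M of J.
Step 3:
                    B           C           M           J
  I            0.1046     0.05717      0.2226      0.9236
  C          -0.01265     0.01265    0.008431     0.01265
  E           0.09196     0.06982      0.2311      0.9362
  solve Keq expr → x = 0.004215; check Q = 0.01917

x = 0.004215 M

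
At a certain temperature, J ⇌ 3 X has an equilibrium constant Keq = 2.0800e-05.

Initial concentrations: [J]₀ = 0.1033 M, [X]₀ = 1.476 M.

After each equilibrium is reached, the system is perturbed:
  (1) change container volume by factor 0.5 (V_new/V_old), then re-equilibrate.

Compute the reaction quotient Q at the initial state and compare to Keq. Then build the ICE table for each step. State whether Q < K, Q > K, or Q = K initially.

Q₀ = 31.13; Q > K (proceeds reverse)

Q₀ = 31.13 vs Keq = 2.0800e-05 ⇒ Q>K, reverse
Step 1:
                  J         X
  Initial    0.1033     1.476
  Change     0.4843    -1.453
  Equil      0.5876   0.02303
  solve Keq expr → x = -0.4843; check Q = 2.0800e-05
Then change container volume by factor 0.5 (V_new/V_old).
Step 2:
                  J         X
  Initial     1.175   0.04607
  Change   0.005667    -0.017
  Equil       1.181   0.02907
  solve Keq expr → x = -0.005667; check Q = 2.0800e-05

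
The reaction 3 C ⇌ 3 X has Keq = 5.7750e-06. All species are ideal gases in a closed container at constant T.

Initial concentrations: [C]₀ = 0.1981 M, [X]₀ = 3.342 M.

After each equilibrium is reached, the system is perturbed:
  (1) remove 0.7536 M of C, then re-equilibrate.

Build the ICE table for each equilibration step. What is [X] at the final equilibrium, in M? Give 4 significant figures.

Q₀ = 4801 vs Keq = 5.7750e-06 ⇒ Q>K, reverse
Step 1:
                    C           X
  I            0.1981       3.342
  C              3.28       -3.28
  E             3.478     0.06239
  solve Keq expr → x = -1.093; check Q = 5.7750e-06
Then remove 0.7536 M of C.
Step 2:
                    C           X
  I             2.724     0.06239
  C           0.01328    -0.01328
  E             2.737     0.04911
  solve Keq expr → x = -0.004427; check Q = 5.7750e-06

[X]_eq = 0.04911 M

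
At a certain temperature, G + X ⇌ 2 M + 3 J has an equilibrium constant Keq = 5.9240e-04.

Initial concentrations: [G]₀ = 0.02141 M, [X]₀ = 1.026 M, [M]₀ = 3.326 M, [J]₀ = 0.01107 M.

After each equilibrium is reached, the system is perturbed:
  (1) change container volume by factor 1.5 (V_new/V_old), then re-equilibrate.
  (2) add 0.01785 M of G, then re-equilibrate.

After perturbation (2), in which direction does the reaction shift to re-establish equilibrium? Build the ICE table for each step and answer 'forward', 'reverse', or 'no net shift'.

Direction: forward

Q₀ = 6.8316e-04 vs Keq = 5.9240e-04 ⇒ Q>K, reverse
Step 1:
                  G         X         M         J
  I         0.02141     1.026     3.326   0.01107
  C       1.6197e-04 1.6197e-04 -3.2394e-04 -4.8591e-04
  E         0.02157     1.026     3.326   0.01058
  solve Keq expr → x = -1.6197e-04; check Q = 5.9240e-04
Then change container volume by factor 1.5 (V_new/V_old).
Step 2:
                  G         X         M         J
  I         0.01438    0.6841     2.217  0.007056
  C       -0.001081 -0.001081  0.002162  0.003244
  E          0.0133     0.683     2.219    0.0103
  solve Keq expr → x = 0.001081; check Q = 5.9240e-04
Then add 0.01785 M of G.
Step 3:
                  G         X         M         J
  I         0.03115     0.683     2.219    0.0103
  C       -0.001068 -0.001068  0.002136  0.003205
  E         0.03008     0.682     2.221    0.0135
  solve Keq expr → x = 0.001068; check Q = 5.9240e-04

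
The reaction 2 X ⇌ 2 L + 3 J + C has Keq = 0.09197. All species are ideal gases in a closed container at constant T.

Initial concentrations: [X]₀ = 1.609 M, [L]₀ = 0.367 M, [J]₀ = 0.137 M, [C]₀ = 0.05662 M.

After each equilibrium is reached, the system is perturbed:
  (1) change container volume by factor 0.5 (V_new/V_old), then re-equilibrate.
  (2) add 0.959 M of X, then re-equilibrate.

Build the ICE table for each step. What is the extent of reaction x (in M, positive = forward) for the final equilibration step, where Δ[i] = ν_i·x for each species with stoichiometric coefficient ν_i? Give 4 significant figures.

x = 0.04086 M

Q₀ = 7.5745e-06 vs Keq = 0.09197 ⇒ Q<K, forward
Step 1:
                    X           L           J           C
  init          1.609       0.367       0.137     0.05662
  Δ            -0.468       0.468      0.7021       0.234
  eq            1.141       0.835      0.8391      0.2906
  solve Keq expr → x = 0.234; check Q = 0.09197
Then change container volume by factor 0.5 (V_new/V_old).
Step 2:
                    X           L           J           C
  init          2.282        1.67       1.678      0.5813
  Δ            0.4194     -0.4194     -0.6291     -0.2097
  eq            2.701       1.251       1.049      0.3716
  solve Keq expr → x = -0.2097; check Q = 0.09197
Then add 0.959 M of X.
Step 3:
                    X           L           J           C
  init           3.66       1.251       1.049      0.3716
  Δ          -0.08172     0.08172      0.1226     0.04086
  eq            3.579       1.332       1.172      0.4125
  solve Keq expr → x = 0.04086; check Q = 0.09197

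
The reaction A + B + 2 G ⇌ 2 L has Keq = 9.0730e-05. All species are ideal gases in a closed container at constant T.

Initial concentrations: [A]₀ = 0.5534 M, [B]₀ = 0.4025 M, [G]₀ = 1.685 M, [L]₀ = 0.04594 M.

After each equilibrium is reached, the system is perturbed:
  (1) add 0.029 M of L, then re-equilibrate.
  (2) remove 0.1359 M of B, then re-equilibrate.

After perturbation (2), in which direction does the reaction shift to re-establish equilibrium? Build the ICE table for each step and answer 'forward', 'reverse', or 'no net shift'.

Direction: reverse

Q₀ = 0.003337 vs Keq = 9.0730e-05 ⇒ Q>K, reverse
Step 1:
                   A          B          G          L
  I           0.5534     0.4025      1.685    0.04594
  C          0.01894    0.01894    0.03788   -0.03788
  E           0.5723     0.4214      1.723    0.00806
  solve Keq expr → x = -0.01894; check Q = 9.0730e-05
Then add 0.029 M of L.
Step 2:
                   A          B          G          L
  I           0.5723     0.4214      1.723    0.03706
  C          0.01431    0.01431    0.02862   -0.02862
  E           0.5867     0.4358      1.752   0.008435
  solve Keq expr → x = -0.01431; check Q = 9.0730e-05
Then remove 0.1359 M of B.
Step 3:
                   A          B          G          L
  I           0.5867     0.2999      1.752   0.008435
  C       7.0986e-04 7.0986e-04    0.00142   -0.00142
  E           0.5874     0.3006      1.753   0.007016
  solve Keq expr → x = -7.0986e-04; check Q = 9.0730e-05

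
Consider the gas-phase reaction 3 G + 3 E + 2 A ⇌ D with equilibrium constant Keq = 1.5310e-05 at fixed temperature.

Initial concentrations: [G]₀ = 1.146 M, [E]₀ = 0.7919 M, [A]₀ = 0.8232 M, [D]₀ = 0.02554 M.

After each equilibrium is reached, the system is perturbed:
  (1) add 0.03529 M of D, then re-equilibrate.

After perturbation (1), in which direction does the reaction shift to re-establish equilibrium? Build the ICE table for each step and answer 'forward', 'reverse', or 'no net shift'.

Direction: reverse

Q₀ = 0.05042 vs Keq = 1.5310e-05 ⇒ Q>K, reverse
Step 1:
                  G         E         A         D
  Initial     1.146    0.7919    0.8232   0.02554
  Change    0.07658   0.07658   0.05105  -0.02553
  Equil       1.223    0.8685    0.8743 1.4007e-05
  solve Keq expr → x = -0.02553; check Q = 1.5310e-05
Then add 0.03529 M of D.
Step 2:
                  G         E         A         D
  Initial     1.223    0.8685    0.8743    0.0353
  Change     0.1058    0.1058   0.07055  -0.03527
  Equil       1.328    0.9743    0.9448 2.9629e-05
  solve Keq expr → x = -0.03527; check Q = 1.5310e-05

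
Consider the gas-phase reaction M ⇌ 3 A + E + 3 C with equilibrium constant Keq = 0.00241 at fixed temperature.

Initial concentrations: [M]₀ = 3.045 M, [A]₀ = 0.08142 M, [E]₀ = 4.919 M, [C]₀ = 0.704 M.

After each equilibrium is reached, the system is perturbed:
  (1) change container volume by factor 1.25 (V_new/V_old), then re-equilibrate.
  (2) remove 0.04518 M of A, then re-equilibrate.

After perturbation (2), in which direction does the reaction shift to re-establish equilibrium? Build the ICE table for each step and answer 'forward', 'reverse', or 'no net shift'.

Direction: forward

Q₀ = 3.0423e-04 vs Keq = 0.00241 ⇒ Q<K, forward
Step 1:
                    M           A           E           C
  Initial       3.045     0.08142       4.919       0.704
  Change     -0.02211     0.06633     0.02211     0.06633
  Equil         3.023      0.1478       4.941      0.7703
  solve Keq expr → x = 0.02211; check Q = 0.00241
Then change container volume by factor 1.25 (V_new/V_old).
Step 2:
                    M           A           E           C
  Initial       2.418      0.1182       3.953      0.6163
  Change     -0.01719     0.05157     0.01719     0.05157
  Equil         2.401      0.1698        3.97      0.6678
  solve Keq expr → x = 0.01719; check Q = 0.00241
Then remove 0.04518 M of A.
Step 3:
                    M           A           E           C
  Initial       2.401      0.1246        3.97      0.6678
  Change     -0.01202     0.03605     0.01202     0.03605
  Equil         2.389      0.1606       3.982      0.7039
  solve Keq expr → x = 0.01202; check Q = 0.00241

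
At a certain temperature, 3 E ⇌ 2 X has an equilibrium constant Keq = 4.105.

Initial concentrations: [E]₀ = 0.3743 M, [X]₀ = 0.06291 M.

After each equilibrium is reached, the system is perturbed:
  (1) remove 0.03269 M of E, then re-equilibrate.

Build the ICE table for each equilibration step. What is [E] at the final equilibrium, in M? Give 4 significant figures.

Q₀ = 0.07547 vs Keq = 4.105 ⇒ Q<K, forward
Step 1:
                  E         X
  Initial    0.3743   0.06291
  Change    -0.1753    0.1169
  Equil       0.199    0.1798
  solve Keq expr → x = 0.05845; check Q = 4.105
Then remove 0.03269 M of E.
Step 2:
                  E         X
  Initial    0.1663    0.1798
  Change    0.02181  -0.01454
  Equil      0.1881    0.1653
  solve Keq expr → x = -0.007271; check Q = 4.105

[E]_eq = 0.1881 M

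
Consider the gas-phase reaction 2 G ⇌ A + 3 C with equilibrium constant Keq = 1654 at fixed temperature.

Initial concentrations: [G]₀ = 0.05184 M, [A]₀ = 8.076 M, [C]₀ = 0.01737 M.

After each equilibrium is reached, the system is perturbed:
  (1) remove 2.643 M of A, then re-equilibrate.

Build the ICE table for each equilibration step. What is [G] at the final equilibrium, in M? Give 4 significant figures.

Q₀ = 0.01575 vs Keq = 1654 ⇒ Q<K, forward
Step 1:
                    G           A           C
  Initial     0.05184       8.076     0.01737
  Change     -0.04988     0.02494     0.07482
  Equil      0.001959       8.101     0.09219
  solve Keq expr → x = 0.02494; check Q = 1654
Then remove 2.643 M of A.
Step 2:
                    G           A           C
  Initial    0.001959       5.458     0.09219
  Change  -3.3772e-04  1.6886e-04  5.0658e-04
  Equil      0.001621       5.458      0.0927
  solve Keq expr → x = 1.6886e-04; check Q = 1654

[G]_eq = 0.001621 M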